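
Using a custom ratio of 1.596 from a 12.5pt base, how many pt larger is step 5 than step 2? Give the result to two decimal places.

97.60pt

Step 2: 12.5 × 1.596² = 31.8402pt
Step 5: 12.5 × 1.596⁵ = 129.4418pt
Difference: 129.4418 − 31.8402 = 97.6016pt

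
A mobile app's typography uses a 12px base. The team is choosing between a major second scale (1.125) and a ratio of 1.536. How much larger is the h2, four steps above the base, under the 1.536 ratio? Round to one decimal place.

47.6px

Major second: 12.0 × 1.125⁴ = 19.222px
At 1.536: 12.0 × 1.536⁴ = 66.795px
Difference: 66.795 − 19.222 = 47.573px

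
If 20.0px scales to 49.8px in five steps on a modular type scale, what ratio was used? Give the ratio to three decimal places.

1.200

r⁵ = 49.8 / 20.0, so r = (49.8/20.0)^(1/5).
r = 2.4900^(1/5) ≈ 1.2002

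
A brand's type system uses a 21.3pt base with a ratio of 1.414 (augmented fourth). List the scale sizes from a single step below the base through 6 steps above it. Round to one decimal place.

Step -1: 21.3 ÷ 1.414 = 15.1
Step 0: 21.3pt
Step 1: 21.3 × 1.414 = 30.1
Step 2: 21.3 × 1.414² = 42.6
Step 3: 21.3 × 1.414³ = 60.2
Step 4: 21.3 × 1.414⁴ = 85.1
Step 5: 21.3 × 1.414⁵ = 120.4
Step 6: 21.3 × 1.414⁶ = 170.2

15.1pt, 21.3pt, 30.1pt, 42.6pt, 60.2pt, 85.1pt, 120.4pt, 170.2pt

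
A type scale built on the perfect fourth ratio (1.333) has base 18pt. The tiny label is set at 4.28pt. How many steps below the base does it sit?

1.333ⁿ = 18 / 4.28 = 4.2056
n = ln(4.2056) / ln(1.333) = 1.4364 / 0.2874 ≈ 5.00

5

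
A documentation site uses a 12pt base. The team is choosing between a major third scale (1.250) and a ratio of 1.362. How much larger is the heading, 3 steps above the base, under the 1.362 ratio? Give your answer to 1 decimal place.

6.9pt

Major third: 12.0 × 1.250³ = 23.438pt
At 1.362: 12.0 × 1.362³ = 30.319pt
Difference: 30.319 − 23.438 = 6.881pt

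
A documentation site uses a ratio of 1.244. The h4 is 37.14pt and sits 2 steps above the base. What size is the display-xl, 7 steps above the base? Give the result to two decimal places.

110.65pt

Moving from step +2 to step +7 is 5 steps up, so multiply by r⁵.
37.14 × 1.244⁵ = 37.14 × 2.97922 ≈ 110.648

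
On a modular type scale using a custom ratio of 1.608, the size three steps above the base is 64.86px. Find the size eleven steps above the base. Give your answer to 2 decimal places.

2899.11px

Moving from step +3 to step +11 is 8 steps up, so multiply by r⁸.
64.86 × 1.608⁸ = 64.86 × 44.69803 ≈ 2899.114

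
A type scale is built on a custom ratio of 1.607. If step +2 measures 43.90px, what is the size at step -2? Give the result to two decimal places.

6.58px

The gap is -2 − (2) = -4 steps, so the factor is 1.607^-4.
43.90 ÷ 1.607⁴ = 43.90 ÷ 6.66904 ≈ 6.583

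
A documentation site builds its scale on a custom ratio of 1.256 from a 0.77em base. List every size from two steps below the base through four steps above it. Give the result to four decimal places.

0.4881em, 0.6131em, 0.7700em, 0.9671em, 1.2147em, 1.5257em, 1.9162em

Step -2: 0.77 ÷ 1.256² = 0.4881
Step -1: 0.77 ÷ 1.256 = 0.6131
Step 0: 0.77em
Step 1: 0.77 × 1.256 = 0.9671
Step 2: 0.77 × 1.256² = 1.2147
Step 3: 0.77 × 1.256³ = 1.5257
Step 4: 0.77 × 1.256⁴ = 1.9162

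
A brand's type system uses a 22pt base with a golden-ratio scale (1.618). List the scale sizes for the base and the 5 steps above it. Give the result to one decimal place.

Step 0: 22pt
Step 1: 22.0 × 1.618 = 35.6
Step 2: 22.0 × 1.618² = 57.6
Step 3: 22.0 × 1.618³ = 93.2
Step 4: 22.0 × 1.618⁴ = 150.8
Step 5: 22.0 × 1.618⁵ = 244.0

22.0pt, 35.6pt, 57.6pt, 93.2pt, 150.8pt, 244.0pt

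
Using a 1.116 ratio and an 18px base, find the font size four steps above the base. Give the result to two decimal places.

18.0 × 1.116⁴ = 18.0 × 1.55116 ≈ 27.92

27.92px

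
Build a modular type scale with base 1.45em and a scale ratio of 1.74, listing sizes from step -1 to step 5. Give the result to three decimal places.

Step -1: 1.45 ÷ 1.74 = 0.833
Step 0: 1.45em
Step 1: 1.45 × 1.74 = 2.523
Step 2: 1.45 × 1.74² = 4.390
Step 3: 1.45 × 1.74³ = 7.639
Step 4: 1.45 × 1.74⁴ = 13.291
Step 5: 1.45 × 1.74⁵ = 23.127

0.833em, 1.450em, 2.523em, 4.390em, 7.639em, 13.291em, 23.127em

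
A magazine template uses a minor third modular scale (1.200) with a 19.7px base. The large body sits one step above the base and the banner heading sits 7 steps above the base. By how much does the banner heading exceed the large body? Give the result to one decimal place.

Step 1: 19.7 × 1.200 = 23.640px
Step 7: 19.7 × 1.200⁷ = 70.589px
Difference: 70.589 − 23.640 = 46.949px

46.9px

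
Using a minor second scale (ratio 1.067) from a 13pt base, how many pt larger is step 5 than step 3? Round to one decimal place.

2.2pt

Step 3: 13.0 × 1.067³ = 15.792pt
Step 5: 13.0 × 1.067⁵ = 17.979pt
Difference: 17.979 − 15.792 = 2.187pt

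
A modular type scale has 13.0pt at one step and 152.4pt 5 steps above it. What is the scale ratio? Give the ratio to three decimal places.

r⁵ = 152.4 / 13.0, so r = (152.4/13.0)^(1/5).
r = 11.7231^(1/5) ≈ 1.6361

1.636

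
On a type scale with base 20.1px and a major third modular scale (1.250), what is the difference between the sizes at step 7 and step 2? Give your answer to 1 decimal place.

64.4px

Step 2: 20.1 × 1.250² = 31.406px
Step 7: 20.1 × 1.250⁷ = 95.844px
Difference: 95.844 − 31.406 = 64.438px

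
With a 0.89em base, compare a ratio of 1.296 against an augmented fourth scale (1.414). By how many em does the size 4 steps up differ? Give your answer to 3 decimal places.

At 1.296: 0.89 × 1.296⁴ = 2.51079em
Augmented fourth: 0.89 × 1.414⁴ = 3.55785em
Difference: 3.55785 − 2.51079 = 1.04706em

1.047em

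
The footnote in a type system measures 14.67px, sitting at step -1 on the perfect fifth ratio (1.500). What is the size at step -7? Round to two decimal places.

14.67 ÷ 1.500⁶ = 14.67 ÷ 11.39062 ≈ 1.288

1.29px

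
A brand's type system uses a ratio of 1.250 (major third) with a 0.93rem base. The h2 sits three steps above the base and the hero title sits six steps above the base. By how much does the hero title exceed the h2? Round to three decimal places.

Step 3: 0.93 × 1.250³ = 1.81641rem
Step 6: 0.93 × 1.250⁶ = 3.54767rem
Difference: 3.54767 − 1.81641 = 1.73126rem

1.731rem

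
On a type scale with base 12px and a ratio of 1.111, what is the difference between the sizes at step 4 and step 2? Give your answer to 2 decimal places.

3.47px

Step 2: 12.0 × 1.111² = 14.8119px
Step 4: 12.0 × 1.111⁴ = 18.2826px
Difference: 18.2826 − 14.8119 = 3.4707px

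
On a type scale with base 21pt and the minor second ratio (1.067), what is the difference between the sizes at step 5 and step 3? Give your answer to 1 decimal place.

3.5pt

Step 3: 21.0 × 1.067³ = 25.510pt
Step 5: 21.0 × 1.067⁵ = 29.043pt
Difference: 29.043 − 25.510 = 3.533pt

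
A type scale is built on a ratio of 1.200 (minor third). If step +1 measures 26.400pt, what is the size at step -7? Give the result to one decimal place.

6.1pt

26.400 ÷ 1.200⁸ = 26.400 ÷ 4.29982 ≈ 6.140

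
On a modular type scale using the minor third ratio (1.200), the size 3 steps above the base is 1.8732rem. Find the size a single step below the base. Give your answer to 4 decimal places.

1.8732 ÷ 1.200⁴ = 1.8732 ÷ 2.07360 ≈ 0.9034

0.9034rem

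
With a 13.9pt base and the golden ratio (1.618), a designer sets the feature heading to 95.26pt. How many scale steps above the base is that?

1.618ⁿ = 95.26 / 13.9 = 6.8532
n = ln(6.8532) / ln(1.618) = 1.9247 / 0.4812 ≈ 4.00

4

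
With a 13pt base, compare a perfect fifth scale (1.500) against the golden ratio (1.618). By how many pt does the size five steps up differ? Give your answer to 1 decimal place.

45.4pt

Perfect fifth: 13.0 × 1.500⁵ = 98.719pt
Golden ratio: 13.0 × 1.618⁵ = 144.157pt
Difference: 144.157 − 98.719 = 45.438pt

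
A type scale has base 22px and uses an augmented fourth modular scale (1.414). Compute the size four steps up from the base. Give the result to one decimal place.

Each step on a modular scale multiplies by the ratio, so the size n steps from the base is base × ratioⁿ.
22.0 × 1.414⁴ = 22.0 × 3.99758 ≈ 87.95

87.9px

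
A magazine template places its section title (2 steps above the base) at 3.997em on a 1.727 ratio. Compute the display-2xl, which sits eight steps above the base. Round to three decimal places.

106.045em

The gap is 8 − (2) = 6 steps, so the factor is 1.727^6.
3.997 × 1.727⁶ = 3.997 × 26.53102 ≈ 106.045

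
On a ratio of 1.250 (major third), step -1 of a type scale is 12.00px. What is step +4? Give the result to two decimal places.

36.62px

The gap is 4 − (-1) = 5 steps, so the factor is 1.250^5.
12.00 × 1.250⁵ = 12.00 × 3.05176 ≈ 36.621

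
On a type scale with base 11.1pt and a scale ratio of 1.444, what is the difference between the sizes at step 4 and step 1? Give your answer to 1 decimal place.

32.2pt

Step 1: 11.1 × 1.444 = 16.028pt
Step 4: 11.1 × 1.444⁴ = 48.260pt
Difference: 48.260 − 16.028 = 32.232pt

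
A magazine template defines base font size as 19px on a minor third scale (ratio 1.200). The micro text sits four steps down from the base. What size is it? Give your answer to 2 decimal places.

9.16px

19.0 ÷ 1.200⁴ = 19.0 ÷ 2.07360 ≈ 9.16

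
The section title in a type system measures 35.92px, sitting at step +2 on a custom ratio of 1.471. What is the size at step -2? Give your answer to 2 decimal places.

The gap is -2 − (2) = -4 steps, so the factor is 1.471^-4.
35.92 ÷ 1.471⁴ = 35.92 ÷ 4.68221 ≈ 7.672

7.67px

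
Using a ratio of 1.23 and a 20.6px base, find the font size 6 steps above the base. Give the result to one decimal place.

71.3px

A modular type scale is a geometric sequence: sizeₙ = base × rⁿ.
20.6 × 1.23⁶ = 20.6 × 3.46283 ≈ 71.33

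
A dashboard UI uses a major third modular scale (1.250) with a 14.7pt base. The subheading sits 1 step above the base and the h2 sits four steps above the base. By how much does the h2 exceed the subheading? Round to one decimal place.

17.5pt

Step 1: 14.7 × 1.250 = 18.375pt
Step 4: 14.7 × 1.250⁴ = 35.889pt
Difference: 35.889 − 18.375 = 17.514pt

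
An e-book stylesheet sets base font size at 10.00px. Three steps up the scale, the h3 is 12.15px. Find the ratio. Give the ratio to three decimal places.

r³ = 12.15 / 10.00, so r = (12.15/10.00)^(1/3).
r = 1.2150^(1/3) ≈ 1.0671

1.067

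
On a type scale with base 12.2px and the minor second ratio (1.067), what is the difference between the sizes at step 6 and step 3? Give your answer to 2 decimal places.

3.18px

Step 3: 12.2 × 1.067³ = 14.8202px
Step 6: 12.2 × 1.067⁶ = 18.0031px
Difference: 18.0031 − 14.8202 = 3.1829px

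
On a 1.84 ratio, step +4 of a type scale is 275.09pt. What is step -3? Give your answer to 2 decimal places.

3.85pt

Moving from step +4 to step -3 is 7 steps down, so divide by r⁷.
275.09 ÷ 1.84⁷ = 275.09 ÷ 71.40436 ≈ 3.853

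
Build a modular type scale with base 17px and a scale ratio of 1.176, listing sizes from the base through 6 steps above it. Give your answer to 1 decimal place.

17.0px, 20.0px, 23.5px, 27.6px, 32.5px, 38.2px, 45.0px

Step 0: 17px
Step 1: 17.0 × 1.176 = 20.0
Step 2: 17.0 × 1.176² = 23.5
Step 3: 17.0 × 1.176³ = 27.6
Step 4: 17.0 × 1.176⁴ = 32.5
Step 5: 17.0 × 1.176⁵ = 38.2
Step 6: 17.0 × 1.176⁶ = 45.0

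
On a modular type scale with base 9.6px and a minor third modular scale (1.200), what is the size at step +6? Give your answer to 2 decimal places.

28.67px

9.6 × 1.200⁶ = 9.6 × 2.98598 ≈ 28.67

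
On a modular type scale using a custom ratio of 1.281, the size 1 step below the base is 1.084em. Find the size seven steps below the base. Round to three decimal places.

0.245em

1.084 ÷ 1.281⁶ = 1.084 ÷ 4.41870 ≈ 0.245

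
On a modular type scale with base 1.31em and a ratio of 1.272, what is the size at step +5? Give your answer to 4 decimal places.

4.3622em

1.31 × 1.272⁵ = 1.31 × 3.32993 ≈ 4.3622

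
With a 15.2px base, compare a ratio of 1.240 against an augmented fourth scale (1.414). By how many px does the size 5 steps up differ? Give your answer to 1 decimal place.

At 1.240: 15.2 × 1.240⁵ = 44.561px
Augmented fourth: 15.2 × 1.414⁵ = 85.919px
Difference: 85.919 − 44.561 = 41.358px

41.4px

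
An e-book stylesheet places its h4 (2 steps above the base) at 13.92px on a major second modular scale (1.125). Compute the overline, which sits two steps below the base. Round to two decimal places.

The gap is -2 − (2) = -4 steps, so the factor is 1.125^-4.
13.92 ÷ 1.125⁴ = 13.92 ÷ 1.60181 ≈ 8.690

8.69px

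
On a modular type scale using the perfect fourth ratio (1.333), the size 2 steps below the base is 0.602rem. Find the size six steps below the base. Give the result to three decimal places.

0.191rem

0.602 ÷ 1.333⁴ = 0.602 ÷ 3.15733 ≈ 0.191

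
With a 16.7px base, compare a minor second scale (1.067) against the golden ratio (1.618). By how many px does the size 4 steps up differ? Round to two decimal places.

92.81px

Minor second: 16.7 × 1.067⁴ = 21.6458px
Golden ratio: 16.7 × 1.618⁴ = 114.4539px
Difference: 114.4539 − 21.6458 = 92.8081px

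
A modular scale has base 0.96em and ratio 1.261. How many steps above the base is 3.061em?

5

1.261ⁿ = 3.061 / 0.96 = 3.1885
n = ln(3.1885) / ln(1.261) = 1.1596 / 0.2319 ≈ 5.00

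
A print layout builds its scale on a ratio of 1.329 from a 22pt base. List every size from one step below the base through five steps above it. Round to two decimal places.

16.55pt, 22.00pt, 29.24pt, 38.86pt, 51.64pt, 68.63pt, 91.21pt

Step -1: 22.0 ÷ 1.329 = 16.55
Step 0: 22pt
Step 1: 22.0 × 1.329 = 29.24
Step 2: 22.0 × 1.329² = 38.86
Step 3: 22.0 × 1.329³ = 51.64
Step 4: 22.0 × 1.329⁴ = 68.63
Step 5: 22.0 × 1.329⁵ = 91.21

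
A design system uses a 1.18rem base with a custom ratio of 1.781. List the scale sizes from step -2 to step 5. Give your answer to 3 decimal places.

Step -2: 1.18 ÷ 1.781² = 0.372
Step -1: 1.18 ÷ 1.781 = 0.663
Step 0: 1.18rem
Step 1: 1.18 × 1.781 = 2.102
Step 2: 1.18 × 1.781² = 3.743
Step 3: 1.18 × 1.781³ = 6.666
Step 4: 1.18 × 1.781⁴ = 11.872
Step 5: 1.18 × 1.781⁵ = 21.145

0.372rem, 0.663rem, 1.180rem, 2.102rem, 3.743rem, 6.666rem, 11.872rem, 21.145rem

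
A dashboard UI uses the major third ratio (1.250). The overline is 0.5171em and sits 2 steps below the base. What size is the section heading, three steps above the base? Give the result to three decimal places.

0.5171 × 1.250⁵ = 0.5171 × 3.05176 ≈ 1.578

1.578em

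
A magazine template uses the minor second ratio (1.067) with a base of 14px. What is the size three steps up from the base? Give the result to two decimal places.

14.0 × 1.067³ = 14.0 × 1.21477 ≈ 17.01

17.01px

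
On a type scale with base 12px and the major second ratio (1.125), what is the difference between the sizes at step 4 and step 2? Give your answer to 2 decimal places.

4.03px

Step 2: 12.0 × 1.125² = 15.1875px
Step 4: 12.0 × 1.125⁴ = 19.2217px
Difference: 19.2217 − 15.1875 = 4.0342px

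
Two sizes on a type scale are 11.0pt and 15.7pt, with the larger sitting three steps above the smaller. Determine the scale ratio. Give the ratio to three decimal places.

1.126

The ratio satisfies 11.0 × r³ = 15.7, so r = (15.7 / 11.0)^(1/3).
r = 1.4273^(1/3) ≈ 1.1259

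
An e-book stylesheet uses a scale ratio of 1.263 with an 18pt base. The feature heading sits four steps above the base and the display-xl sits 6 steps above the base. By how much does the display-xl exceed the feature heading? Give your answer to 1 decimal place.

Step 4: 18.0 × 1.263⁴ = 45.802pt
Step 6: 18.0 × 1.263⁶ = 73.062pt
Difference: 73.062 − 45.802 = 27.260pt

27.3pt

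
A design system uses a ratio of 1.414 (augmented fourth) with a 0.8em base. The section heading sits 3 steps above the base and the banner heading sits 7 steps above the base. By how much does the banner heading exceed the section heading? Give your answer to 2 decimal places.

Step 3: 0.8 × 1.414³ = 2.2617em
Step 7: 0.8 × 1.414⁷ = 9.0414em
Difference: 9.0414 − 2.2617 = 6.7797em

6.78em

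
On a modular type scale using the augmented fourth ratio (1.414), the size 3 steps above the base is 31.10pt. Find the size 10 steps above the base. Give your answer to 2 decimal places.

351.48pt

31.10 × 1.414⁷ = 31.10 × 11.30175 ≈ 351.485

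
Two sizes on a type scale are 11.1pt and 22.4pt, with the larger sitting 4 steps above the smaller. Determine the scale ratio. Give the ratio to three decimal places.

The ratio satisfies 11.1 × r⁴ = 22.4, so r = (22.4 / 11.1)^(1/4).
r = 2.0180^(1/4) ≈ 1.1919

1.192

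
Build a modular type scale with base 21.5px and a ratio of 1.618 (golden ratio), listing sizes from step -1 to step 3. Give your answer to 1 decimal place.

13.3px, 21.5px, 34.8px, 56.3px, 91.1px

Step -1: 21.5 ÷ 1.618 = 13.3
Step 0: 21.5px
Step 1: 21.5 × 1.618 = 34.8
Step 2: 21.5 × 1.618² = 56.3
Step 3: 21.5 × 1.618³ = 91.1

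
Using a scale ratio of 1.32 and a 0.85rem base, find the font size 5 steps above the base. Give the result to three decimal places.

3.406rem

A modular type scale is a geometric sequence: sizeₙ = base × rⁿ.
0.85 × 1.32⁵ = 0.85 × 4.00746 ≈ 3.406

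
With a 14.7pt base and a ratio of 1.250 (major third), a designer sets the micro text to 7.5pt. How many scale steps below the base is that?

3

1.250ⁿ = 14.7 / 7.5 = 1.9600
n = ln(1.9600) / ln(1.250) = 0.6729 / 0.2231 ≈ 3.02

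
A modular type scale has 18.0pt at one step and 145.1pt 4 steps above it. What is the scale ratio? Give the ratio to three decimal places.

r⁴ = 145.1 / 18.0, so r = (145.1/18.0)^(1/4).
r = 8.0611^(1/4) ≈ 1.6850

1.685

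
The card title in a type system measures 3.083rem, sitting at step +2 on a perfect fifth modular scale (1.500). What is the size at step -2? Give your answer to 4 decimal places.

0.6090rem

Moving from step +2 to step -2 is 4 steps down, so divide by r⁴.
3.083 ÷ 1.500⁴ = 3.083 ÷ 5.06250 ≈ 0.6090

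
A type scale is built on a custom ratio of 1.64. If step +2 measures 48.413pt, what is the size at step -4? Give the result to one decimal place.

Moving from step +2 to step -4 is 6 steps down, so divide by r⁶.
48.413 ÷ 1.64⁶ = 48.413 ÷ 19.45643 ≈ 2.488

2.5pt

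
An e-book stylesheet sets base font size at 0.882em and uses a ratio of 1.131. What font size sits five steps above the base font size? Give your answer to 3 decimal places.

0.882 × 1.131⁵ = 0.882 × 1.85060 ≈ 1.632

1.632em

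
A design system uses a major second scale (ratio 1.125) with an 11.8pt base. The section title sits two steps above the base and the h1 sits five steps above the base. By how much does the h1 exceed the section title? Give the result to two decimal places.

6.33pt

Step 2: 11.8 × 1.125² = 14.9344pt
Step 5: 11.8 × 1.125⁵ = 21.2640pt
Difference: 21.2640 − 14.9344 = 6.3296pt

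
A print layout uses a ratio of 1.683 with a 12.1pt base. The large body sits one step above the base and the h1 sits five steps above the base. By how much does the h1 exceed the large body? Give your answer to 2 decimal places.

Step 1: 12.1 × 1.683 = 20.3643pt
Step 5: 12.1 × 1.683⁵ = 163.3827pt
Difference: 163.3827 − 20.3643 = 143.0184pt

143.02pt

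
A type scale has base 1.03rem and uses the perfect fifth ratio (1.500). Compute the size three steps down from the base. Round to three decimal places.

A modular type scale is a geometric sequence: sizeₙ = base × rⁿ.
1.03 ÷ 1.500³ = 1.03 ÷ 3.37500 ≈ 0.305

0.305rem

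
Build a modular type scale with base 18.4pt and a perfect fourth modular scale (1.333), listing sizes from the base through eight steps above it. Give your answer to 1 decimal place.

Step 0: 18.4pt
Step 1: 18.4 × 1.333 = 24.5
Step 2: 18.4 × 1.333² = 32.7
Step 3: 18.4 × 1.333³ = 43.6
Step 4: 18.4 × 1.333⁴ = 58.1
Step 5: 18.4 × 1.333⁵ = 77.4
Step 6: 18.4 × 1.333⁶ = 103.2
Step 7: 18.4 × 1.333⁷ = 137.6
Step 8: 18.4 × 1.333⁸ = 183.4

18.4pt, 24.5pt, 32.7pt, 43.6pt, 58.1pt, 77.4pt, 103.2pt, 137.6pt, 183.4pt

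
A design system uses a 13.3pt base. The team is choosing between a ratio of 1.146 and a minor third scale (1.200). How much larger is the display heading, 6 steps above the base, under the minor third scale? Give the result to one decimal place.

9.6pt

At 1.146: 13.3 × 1.146⁶ = 30.127pt
Minor third: 13.3 × 1.200⁶ = 39.714pt
Difference: 39.714 − 30.127 = 9.587pt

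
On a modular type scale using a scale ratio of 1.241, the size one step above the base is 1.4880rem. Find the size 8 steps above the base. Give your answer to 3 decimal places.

The gap is 8 − (1) = 7 steps, so the factor is 1.241^7.
1.4880 × 1.241⁷ = 1.4880 × 4.53317 ≈ 6.745

6.745rem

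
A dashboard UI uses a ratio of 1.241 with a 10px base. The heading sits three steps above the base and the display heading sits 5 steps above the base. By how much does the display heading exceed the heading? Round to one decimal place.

Step 3: 10.0 × 1.241³ = 19.112px
Step 5: 10.0 × 1.241⁵ = 29.435px
Difference: 29.435 − 19.112 = 10.323px

10.3px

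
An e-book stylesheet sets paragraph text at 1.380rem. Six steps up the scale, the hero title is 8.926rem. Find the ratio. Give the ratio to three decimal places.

r⁶ = 8.926 / 1.380, so r = (8.926/1.380)^(1/6).
r = 6.4681^(1/6) ≈ 1.3650

1.365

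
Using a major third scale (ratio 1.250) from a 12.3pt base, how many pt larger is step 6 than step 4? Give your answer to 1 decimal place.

16.9pt

Step 4: 12.3 × 1.250⁴ = 30.029pt
Step 6: 12.3 × 1.250⁶ = 46.921pt
Difference: 46.921 − 30.029 = 16.892pt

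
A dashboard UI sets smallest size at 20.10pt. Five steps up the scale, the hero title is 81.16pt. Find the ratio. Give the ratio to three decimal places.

r⁵ = 81.16 / 20.10, so r = (81.16/20.10)^(1/5).
r = 4.0378^(1/5) ≈ 1.3220

1.322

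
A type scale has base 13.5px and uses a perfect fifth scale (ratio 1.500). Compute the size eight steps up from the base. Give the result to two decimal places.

345.99px

13.5 × 1.500⁸ = 13.5 × 25.62891 ≈ 345.99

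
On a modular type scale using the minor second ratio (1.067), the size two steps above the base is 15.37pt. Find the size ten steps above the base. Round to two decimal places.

25.82pt

Moving from step +2 to step +10 is 8 steps up, so multiply by r⁸.
15.37 × 1.067⁸ = 15.37 × 1.68002 ≈ 25.822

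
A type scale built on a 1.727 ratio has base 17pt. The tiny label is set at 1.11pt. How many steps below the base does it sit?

1.727ⁿ = 17 / 1.11 = 15.3153
n = ln(15.3153) / ln(1.727) = 2.7289 / 0.5464 ≈ 4.99

5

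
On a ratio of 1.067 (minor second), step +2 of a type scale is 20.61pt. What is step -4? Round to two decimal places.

13.97pt

The gap is -4 − (2) = -6 steps, so the factor is 1.067^-6.
20.61 ÷ 1.067⁶ = 20.61 ÷ 1.47566 ≈ 13.967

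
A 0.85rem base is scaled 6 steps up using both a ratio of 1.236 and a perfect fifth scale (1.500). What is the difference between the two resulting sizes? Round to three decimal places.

At 1.236: 0.85 × 1.236⁶ = 3.03061rem
Perfect fifth: 0.85 × 1.500⁶ = 9.68203rem
Difference: 9.68203 − 3.03061 = 6.65142rem

6.651rem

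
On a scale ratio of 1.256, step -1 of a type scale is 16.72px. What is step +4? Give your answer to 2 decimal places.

16.72 × 1.256⁵ = 16.72 × 3.12571 ≈ 52.262

52.26px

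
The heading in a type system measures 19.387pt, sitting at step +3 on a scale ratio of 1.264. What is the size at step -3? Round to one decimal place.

4.8pt

19.387 ÷ 1.264⁶ = 19.387 ÷ 4.07833 ≈ 4.754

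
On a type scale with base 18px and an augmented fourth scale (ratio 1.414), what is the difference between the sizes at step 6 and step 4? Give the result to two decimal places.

71.91px

Step 4: 18.0 × 1.414⁴ = 71.9565px
Step 6: 18.0 × 1.414⁶ = 143.8696px
Difference: 143.8696 − 71.9565 = 71.9131px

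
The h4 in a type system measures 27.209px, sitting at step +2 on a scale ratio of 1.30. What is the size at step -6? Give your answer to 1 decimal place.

3.3px

27.209 ÷ 1.30⁸ = 27.209 ÷ 8.15731 ≈ 3.336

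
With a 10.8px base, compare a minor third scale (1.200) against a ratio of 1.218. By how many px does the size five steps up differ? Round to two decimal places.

Minor third: 10.8 × 1.200⁵ = 26.8739px
At 1.218: 10.8 × 1.218⁵ = 28.9508px
Difference: 28.9508 − 26.8739 = 2.0769px

2.08px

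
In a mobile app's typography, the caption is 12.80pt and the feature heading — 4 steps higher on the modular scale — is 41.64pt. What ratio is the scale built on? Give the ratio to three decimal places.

The ratio satisfies 12.80 × r⁴ = 41.64, so r = (41.64 / 12.80)^(1/4).
r = 3.2531^(1/4) ≈ 1.3430

1.343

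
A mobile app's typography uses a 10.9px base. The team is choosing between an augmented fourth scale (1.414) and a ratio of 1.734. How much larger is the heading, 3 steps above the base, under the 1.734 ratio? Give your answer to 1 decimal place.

Augmented fourth: 10.9 × 1.414³ = 30.816px
At 1.734: 10.9 × 1.734³ = 56.829px
Difference: 56.829 − 30.816 = 26.013px

26.0px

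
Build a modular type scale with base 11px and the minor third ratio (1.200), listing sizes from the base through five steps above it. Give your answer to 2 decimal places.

11.00px, 13.20px, 15.84px, 19.01px, 22.81px, 27.37px

Step 0: 11px
Step 1: 11.0 × 1.200 = 13.20
Step 2: 11.0 × 1.200² = 15.84
Step 3: 11.0 × 1.200³ = 19.01
Step 4: 11.0 × 1.200⁴ = 22.81
Step 5: 11.0 × 1.200⁵ = 27.37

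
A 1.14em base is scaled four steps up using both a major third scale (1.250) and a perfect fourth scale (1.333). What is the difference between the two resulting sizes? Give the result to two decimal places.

0.82em

Major third: 1.14 × 1.250⁴ = 2.7832em
Perfect fourth: 1.14 × 1.333⁴ = 3.5994em
Difference: 3.5994 − 2.7832 = 0.8162em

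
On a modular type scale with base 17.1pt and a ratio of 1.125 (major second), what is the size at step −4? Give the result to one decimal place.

A modular type scale is a geometric sequence: sizeₙ = base × rⁿ.
17.1 ÷ 1.125⁴ = 17.1 ÷ 1.60181 ≈ 10.68

10.7pt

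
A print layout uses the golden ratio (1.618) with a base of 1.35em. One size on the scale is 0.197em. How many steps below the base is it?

4

1.618ⁿ = 1.35 / 0.197 = 6.8528
n = ln(6.8528) / ln(1.618) = 1.9247 / 0.4812 ≈ 4.00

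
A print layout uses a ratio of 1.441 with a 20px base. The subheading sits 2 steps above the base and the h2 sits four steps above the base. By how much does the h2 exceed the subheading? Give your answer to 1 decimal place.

44.7px

Step 2: 20.0 × 1.441² = 41.530px
Step 4: 20.0 × 1.441⁴ = 86.235px
Difference: 86.235 − 41.530 = 44.705px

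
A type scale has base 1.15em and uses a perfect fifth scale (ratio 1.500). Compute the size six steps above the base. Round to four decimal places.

A modular type scale is a geometric sequence: sizeₙ = base × rⁿ.
1.15 × 1.500⁶ = 1.15 × 11.39062 ≈ 13.0992

13.0992em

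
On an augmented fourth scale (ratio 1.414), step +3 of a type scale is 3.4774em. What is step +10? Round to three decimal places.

Moving from step +3 to step +10 is 7 steps up, so multiply by r⁷.
3.4774 × 1.414⁷ = 3.4774 × 11.30175 ≈ 39.301

39.301em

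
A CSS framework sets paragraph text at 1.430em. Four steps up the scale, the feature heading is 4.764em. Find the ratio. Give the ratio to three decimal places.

r⁴ = 4.764 / 1.430, so r = (4.764/1.430)^(1/4).
r = 3.3315^(1/4) ≈ 1.3510

1.351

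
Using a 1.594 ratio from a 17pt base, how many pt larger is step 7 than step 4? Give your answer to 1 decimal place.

Step 4: 17.0 × 1.594⁴ = 109.749pt
Step 7: 17.0 × 1.594⁷ = 444.495pt
Difference: 444.495 − 109.749 = 334.746pt

334.7pt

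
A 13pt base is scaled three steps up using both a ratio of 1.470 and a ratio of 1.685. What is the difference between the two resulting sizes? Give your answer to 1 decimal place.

At 1.470: 13.0 × 1.470³ = 41.295pt
At 1.685: 13.0 × 1.685³ = 62.193pt
Difference: 62.193 − 41.295 = 20.898pt

20.9pt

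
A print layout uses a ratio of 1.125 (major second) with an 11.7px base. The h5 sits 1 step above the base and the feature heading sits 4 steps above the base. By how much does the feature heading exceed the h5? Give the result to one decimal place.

Step 1: 11.7 × 1.125 = 13.162px
Step 4: 11.7 × 1.125⁴ = 18.741px
Difference: 18.741 − 13.162 = 5.579px

5.6px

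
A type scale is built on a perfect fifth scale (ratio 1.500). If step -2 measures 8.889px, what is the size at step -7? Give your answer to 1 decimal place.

Moving from step -2 to step -7 is 5 steps down, so divide by r⁵.
8.889 ÷ 1.500⁵ = 8.889 ÷ 7.59375 ≈ 1.171

1.2px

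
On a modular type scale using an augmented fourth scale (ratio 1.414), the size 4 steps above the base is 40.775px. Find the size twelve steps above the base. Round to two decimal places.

651.61px

Moving from step +4 to step +12 is 8 steps up, so multiply by r⁸.
40.775 × 1.414⁸ = 40.775 × 15.98068 ≈ 651.612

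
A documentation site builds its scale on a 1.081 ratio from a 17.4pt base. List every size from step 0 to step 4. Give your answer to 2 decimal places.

Step 0: 17.4pt
Step 1: 17.4 × 1.081 = 18.81
Step 2: 17.4 × 1.081² = 20.33
Step 3: 17.4 × 1.081³ = 21.98
Step 4: 17.4 × 1.081⁴ = 23.76

17.40pt, 18.81pt, 20.33pt, 21.98pt, 23.76pt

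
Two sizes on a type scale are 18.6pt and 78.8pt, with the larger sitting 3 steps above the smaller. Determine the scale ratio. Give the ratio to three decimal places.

1.618

r³ = 78.8 / 18.6, so r = (78.8/18.6)^(1/3).
r = 4.2366^(1/3) ≈ 1.6181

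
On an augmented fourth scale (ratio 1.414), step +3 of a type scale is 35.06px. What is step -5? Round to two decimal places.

2.19px

35.06 ÷ 1.414⁸ = 35.06 ÷ 15.98068 ≈ 2.194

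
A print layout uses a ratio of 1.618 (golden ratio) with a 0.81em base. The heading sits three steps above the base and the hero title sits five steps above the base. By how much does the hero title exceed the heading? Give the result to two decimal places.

5.55em

Step 3: 0.81 × 1.618³ = 3.4310em
Step 5: 0.81 × 1.618⁵ = 8.9821em
Difference: 8.9821 − 3.4310 = 5.5511em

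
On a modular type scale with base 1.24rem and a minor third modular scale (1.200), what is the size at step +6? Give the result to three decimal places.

3.703rem

1.24 × 1.200⁶ = 1.24 × 2.98598 ≈ 3.703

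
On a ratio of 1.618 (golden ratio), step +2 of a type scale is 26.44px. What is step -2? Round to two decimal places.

3.86px

Moving from step +2 to step -2 is 4 steps down, so divide by r⁴.
26.44 ÷ 1.618⁴ = 26.44 ÷ 6.85353 ≈ 3.858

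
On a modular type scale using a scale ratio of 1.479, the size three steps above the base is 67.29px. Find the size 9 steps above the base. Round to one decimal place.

704.3px

67.29 × 1.479⁶ = 67.29 × 10.46668 ≈ 704.303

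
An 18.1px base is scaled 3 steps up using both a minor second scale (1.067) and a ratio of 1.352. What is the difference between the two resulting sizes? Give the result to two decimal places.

22.74px

Minor second: 18.1 × 1.067³ = 21.9873px
At 1.352: 18.1 × 1.352³ = 44.7310px
Difference: 44.7310 − 21.9873 = 22.7437px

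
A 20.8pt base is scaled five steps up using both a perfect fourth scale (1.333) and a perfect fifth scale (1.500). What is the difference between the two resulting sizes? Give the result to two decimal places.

70.41pt

Perfect fourth: 20.8 × 1.333⁵ = 87.5415pt
Perfect fifth: 20.8 × 1.500⁵ = 157.9500pt
Difference: 157.9500 − 87.5415 = 70.4085pt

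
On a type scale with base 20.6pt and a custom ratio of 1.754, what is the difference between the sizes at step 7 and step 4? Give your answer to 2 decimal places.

857.16pt

Step 4: 20.6 × 1.754⁴ = 194.9780pt
Step 7: 20.6 × 1.754⁷ = 1052.1420pt
Difference: 1052.1420 − 194.9780 = 857.1640pt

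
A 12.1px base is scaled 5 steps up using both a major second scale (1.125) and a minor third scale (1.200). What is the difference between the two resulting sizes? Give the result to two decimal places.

8.30px

Major second: 12.1 × 1.125⁵ = 21.8046px
Minor third: 12.1 × 1.200⁵ = 30.1087px
Difference: 30.1087 − 21.8046 = 8.3041px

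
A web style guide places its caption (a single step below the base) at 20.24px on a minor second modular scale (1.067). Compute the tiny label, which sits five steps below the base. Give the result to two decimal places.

15.62px

Moving from step -1 to step -5 is 4 steps down, so divide by r⁴.
20.24 ÷ 1.067⁴ = 20.24 ÷ 1.29616 ≈ 15.615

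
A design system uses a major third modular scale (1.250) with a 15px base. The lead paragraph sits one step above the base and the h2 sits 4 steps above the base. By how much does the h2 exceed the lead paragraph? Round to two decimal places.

17.87px

Step 1: 15.0 × 1.250 = 18.7500px
Step 4: 15.0 × 1.250⁴ = 36.6211px
Difference: 36.6211 − 18.7500 = 17.8711px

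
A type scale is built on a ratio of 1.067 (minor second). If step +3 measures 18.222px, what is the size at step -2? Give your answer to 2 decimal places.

13.18px

18.222 ÷ 1.067⁵ = 18.222 ÷ 1.38300 ≈ 13.176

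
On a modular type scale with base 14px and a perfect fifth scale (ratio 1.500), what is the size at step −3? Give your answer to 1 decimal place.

14.0 ÷ 1.500³ = 14.0 ÷ 3.37500 ≈ 4.15

4.1px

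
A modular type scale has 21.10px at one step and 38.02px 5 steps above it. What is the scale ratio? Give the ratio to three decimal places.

r⁵ = 38.02 / 21.10, so r = (38.02/21.10)^(1/5).
r = 1.8019^(1/5) ≈ 1.1250

1.125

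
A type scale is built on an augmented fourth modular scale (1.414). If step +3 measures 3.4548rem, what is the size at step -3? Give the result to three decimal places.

The gap is -3 − (3) = -6 steps, so the factor is 1.414^-6.
3.4548 ÷ 1.414⁶ = 3.4548 ÷ 7.99275 ≈ 0.432

0.432rem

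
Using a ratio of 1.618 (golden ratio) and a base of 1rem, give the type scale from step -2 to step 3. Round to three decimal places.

0.382rem, 0.618rem, 1.000rem, 1.618rem, 2.618rem, 4.236rem

Step -2: 1.0 ÷ 1.618² = 0.382
Step -1: 1.0 ÷ 1.618 = 0.618
Step 0: 1rem
Step 1: 1.0 × 1.618 = 1.618
Step 2: 1.0 × 1.618² = 2.618
Step 3: 1.0 × 1.618³ = 4.236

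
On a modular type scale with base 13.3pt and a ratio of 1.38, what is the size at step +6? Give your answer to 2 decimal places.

Every step multiplies by the scale ratio.
13.3 × 1.38⁶ = 13.3 × 6.90676 ≈ 91.86

91.86pt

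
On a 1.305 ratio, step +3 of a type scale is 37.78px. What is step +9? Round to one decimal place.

186.6px

37.78 × 1.305⁶ = 37.78 × 4.93927 ≈ 186.606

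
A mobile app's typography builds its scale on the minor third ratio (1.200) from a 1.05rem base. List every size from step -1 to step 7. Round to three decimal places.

Step -1: 1.05 ÷ 1.200 = 0.875
Step 0: 1.05rem
Step 1: 1.05 × 1.200 = 1.260
Step 2: 1.05 × 1.200² = 1.512
Step 3: 1.05 × 1.200³ = 1.814
Step 4: 1.05 × 1.200⁴ = 2.177
Step 5: 1.05 × 1.200⁵ = 2.613
Step 6: 1.05 × 1.200⁶ = 3.135
Step 7: 1.05 × 1.200⁷ = 3.762

0.875rem, 1.050rem, 1.260rem, 1.512rem, 1.814rem, 2.177rem, 2.613rem, 3.135rem, 3.762rem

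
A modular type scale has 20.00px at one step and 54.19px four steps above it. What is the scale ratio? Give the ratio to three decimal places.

r⁴ = 54.19 / 20.00, so r = (54.19/20.00)^(1/4).
r = 2.7095^(1/4) ≈ 1.2830

1.283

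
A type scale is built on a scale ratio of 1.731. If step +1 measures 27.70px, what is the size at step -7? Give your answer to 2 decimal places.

0.34px

27.70 ÷ 1.731⁸ = 27.70 ÷ 80.60770 ≈ 0.344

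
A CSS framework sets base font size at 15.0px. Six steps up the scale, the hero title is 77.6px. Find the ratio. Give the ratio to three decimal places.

1.315

r⁶ = 77.6 / 15.0, so r = (77.6/15.0)^(1/6).
r = 5.1733^(1/6) ≈ 1.3151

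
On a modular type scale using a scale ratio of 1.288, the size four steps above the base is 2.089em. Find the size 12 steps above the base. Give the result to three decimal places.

2.089 × 1.288⁸ = 2.089 × 7.57403 ≈ 15.822

15.822em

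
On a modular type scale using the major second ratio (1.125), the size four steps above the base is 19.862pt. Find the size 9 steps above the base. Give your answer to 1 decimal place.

35.8pt

19.862 × 1.125⁵ = 19.862 × 1.80203 ≈ 35.792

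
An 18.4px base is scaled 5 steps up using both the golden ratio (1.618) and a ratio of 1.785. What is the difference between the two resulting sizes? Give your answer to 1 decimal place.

Golden ratio: 18.4 × 1.618⁵ = 204.038px
At 1.785: 18.4 × 1.785⁵ = 333.433px
Difference: 333.433 − 204.038 = 129.395px

129.4px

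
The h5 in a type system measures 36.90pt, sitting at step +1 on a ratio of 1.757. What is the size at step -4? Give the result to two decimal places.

The gap is -4 − (1) = -5 steps, so the factor is 1.757^-5.
36.90 ÷ 1.757⁵ = 36.90 ÷ 16.74398 ≈ 2.204

2.20pt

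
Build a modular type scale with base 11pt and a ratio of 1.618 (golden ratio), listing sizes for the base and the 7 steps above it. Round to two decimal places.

Step 0: 11pt
Step 1: 11.0 × 1.618 = 17.80
Step 2: 11.0 × 1.618² = 28.80
Step 3: 11.0 × 1.618³ = 46.59
Step 4: 11.0 × 1.618⁴ = 75.39
Step 5: 11.0 × 1.618⁵ = 121.98
Step 6: 11.0 × 1.618⁶ = 197.36
Step 7: 11.0 × 1.618⁷ = 319.33

11.00pt, 17.80pt, 28.80pt, 46.59pt, 75.39pt, 121.98pt, 197.36pt, 319.33pt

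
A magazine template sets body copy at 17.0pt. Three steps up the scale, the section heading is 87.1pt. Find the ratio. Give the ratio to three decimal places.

1.724

r³ = 87.1 / 17.0, so r = (87.1/17.0)^(1/3).
r = 5.1235^(1/3) ≈ 1.7239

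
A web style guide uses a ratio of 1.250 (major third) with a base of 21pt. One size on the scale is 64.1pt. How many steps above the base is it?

1.250ⁿ = 64.1 / 21 = 3.0524
n = ln(3.0524) / ln(1.250) = 1.1159 / 0.2231 ≈ 5.00

5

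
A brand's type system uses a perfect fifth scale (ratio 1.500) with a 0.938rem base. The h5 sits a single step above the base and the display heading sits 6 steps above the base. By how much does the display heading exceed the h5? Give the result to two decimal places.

Step 1: 0.938 × 1.500 = 1.4070rem
Step 6: 0.938 × 1.500⁶ = 10.6844rem
Difference: 10.6844 − 1.4070 = 9.2774rem

9.28rem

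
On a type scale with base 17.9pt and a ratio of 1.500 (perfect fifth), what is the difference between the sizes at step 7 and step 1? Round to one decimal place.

279.0pt

Step 1: 17.9 × 1.500 = 26.850pt
Step 7: 17.9 × 1.500⁷ = 305.838pt
Difference: 305.838 − 26.850 = 278.988pt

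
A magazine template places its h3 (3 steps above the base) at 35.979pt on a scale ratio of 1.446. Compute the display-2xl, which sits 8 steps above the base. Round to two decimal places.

227.45pt

35.979 × 1.446⁵ = 35.979 × 6.32181 ≈ 227.452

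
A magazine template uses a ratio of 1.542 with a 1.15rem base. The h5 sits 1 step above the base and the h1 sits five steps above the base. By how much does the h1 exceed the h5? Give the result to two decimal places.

8.25rem

Step 1: 1.15 × 1.542 = 1.7733rem
Step 5: 1.15 × 1.542⁵ = 10.0258rem
Difference: 10.0258 − 1.7733 = 8.2525rem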